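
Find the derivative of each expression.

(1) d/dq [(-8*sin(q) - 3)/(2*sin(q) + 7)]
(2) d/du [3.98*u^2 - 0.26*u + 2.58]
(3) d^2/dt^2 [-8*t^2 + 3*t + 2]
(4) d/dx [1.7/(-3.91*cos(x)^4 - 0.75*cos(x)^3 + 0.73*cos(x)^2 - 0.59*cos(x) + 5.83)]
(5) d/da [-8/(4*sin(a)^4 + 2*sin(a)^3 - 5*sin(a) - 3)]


(1) = -50*cos(q)/(2*sin(q) + 7)^2
(2) = 7.96*u - 0.26
(3) = -16
(4) = (-26.588*cos(x)^3 - 3.825*cos(x)^2 + 2.482*cos(x) - 1.003)*sin(x)/(3.91*cos(x)^4 + 0.75*cos(x)^3 - 0.73*cos(x)^2 + 0.59*cos(x) - 5.83)^2
(5) = 8*(16*sin(a)^3 + 6*sin(a)^2 - 5)*cos(a)/(4*sin(a)^4 + 2*sin(a)^3 - 5*sin(a) - 3)^2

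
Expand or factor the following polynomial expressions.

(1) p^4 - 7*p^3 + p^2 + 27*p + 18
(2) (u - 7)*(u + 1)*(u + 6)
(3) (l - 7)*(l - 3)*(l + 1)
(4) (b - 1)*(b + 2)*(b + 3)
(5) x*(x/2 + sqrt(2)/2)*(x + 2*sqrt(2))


(1) = (p - 6)*(p - 3)*(p + 1)^2
(2) = u^3 - 43*u - 42
(3) = l^3 - 9*l^2 + 11*l + 21
(4) = b^3 + 4*b^2 + b - 6
(5) = x^3/2 + 3*sqrt(2)*x^2/2 + 2*x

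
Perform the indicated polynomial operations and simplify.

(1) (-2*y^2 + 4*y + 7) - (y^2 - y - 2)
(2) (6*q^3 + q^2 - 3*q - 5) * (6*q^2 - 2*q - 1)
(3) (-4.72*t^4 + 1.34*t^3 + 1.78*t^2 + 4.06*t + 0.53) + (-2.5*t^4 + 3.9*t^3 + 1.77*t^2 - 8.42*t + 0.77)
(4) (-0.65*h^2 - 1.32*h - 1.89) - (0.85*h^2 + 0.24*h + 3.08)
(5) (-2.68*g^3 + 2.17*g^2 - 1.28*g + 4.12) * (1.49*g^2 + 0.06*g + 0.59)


(1) = -3*y^2 + 5*y + 9
(2) = 36*q^5 - 6*q^4 - 26*q^3 - 25*q^2 + 13*q + 5
(3) = -7.22*t^4 + 5.24*t^3 + 3.55*t^2 - 4.36*t + 1.3
(4) = -1.5*h^2 - 1.56*h - 4.97
(5) = -3.9932*g^5 + 3.0725*g^4 - 3.3582*g^3 + 7.3423*g^2 - 0.508*g + 2.4308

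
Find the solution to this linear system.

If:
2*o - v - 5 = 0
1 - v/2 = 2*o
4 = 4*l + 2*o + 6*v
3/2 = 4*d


Then:
d = 3/8
l = 53/12
o = 7/6
v = -8/3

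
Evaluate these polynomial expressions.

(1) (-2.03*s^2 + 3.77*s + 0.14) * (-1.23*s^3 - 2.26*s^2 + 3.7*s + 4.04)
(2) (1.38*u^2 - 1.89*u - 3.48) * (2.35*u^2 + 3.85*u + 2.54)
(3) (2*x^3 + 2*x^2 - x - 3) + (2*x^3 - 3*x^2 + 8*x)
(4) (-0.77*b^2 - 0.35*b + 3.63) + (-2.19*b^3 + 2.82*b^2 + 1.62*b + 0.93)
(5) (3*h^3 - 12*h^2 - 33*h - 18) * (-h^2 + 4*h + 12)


(1) = 2.4969*s^5 - 0.0493*s^4 - 16.2034*s^3 + 5.4314*s^2 + 15.7488*s + 0.5656
(2) = 3.243*u^4 + 0.8715*u^3 - 11.9493*u^2 - 18.1986*u - 8.8392
(3) = 4*x^3 - x^2 + 7*x - 3
(4) = -2.19*b^3 + 2.05*b^2 + 1.27*b + 4.56
(5) = -3*h^5 + 24*h^4 + 21*h^3 - 258*h^2 - 468*h - 216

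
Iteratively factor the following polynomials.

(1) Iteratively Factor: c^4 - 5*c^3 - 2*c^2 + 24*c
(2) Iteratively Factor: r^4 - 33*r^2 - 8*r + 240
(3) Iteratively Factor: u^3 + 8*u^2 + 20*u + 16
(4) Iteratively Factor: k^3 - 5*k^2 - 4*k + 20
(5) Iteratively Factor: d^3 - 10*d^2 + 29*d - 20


(1) = (c - 4)*(c^3 - c^2 - 6*c) = (c - 4)*(c - 3)*(c^2 + 2*c) = c*(c - 4)*(c - 3)*(c + 2)
(2) = (r - 3)*(r^3 + 3*r^2 - 24*r - 80) = (r - 3)*(r + 4)*(r^2 - r - 20) = (r - 3)*(r + 4)^2*(r - 5)
(3) = (u + 2)*(u^2 + 6*u + 8) = (u + 2)*(u + 4)*(u + 2)
(4) = (k - 2)*(k^2 - 3*k - 10) = (k - 2)*(k + 2)*(k - 5)
(5) = (d - 5)*(d^2 - 5*d + 4) = (d - 5)*(d - 4)*(d - 1)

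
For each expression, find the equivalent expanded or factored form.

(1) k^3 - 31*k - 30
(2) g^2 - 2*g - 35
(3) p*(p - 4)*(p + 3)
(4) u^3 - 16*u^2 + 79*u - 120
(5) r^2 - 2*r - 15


(1) = (k - 6)*(k + 1)*(k + 5)
(2) = (g - 7)*(g + 5)
(3) = p^3 - p^2 - 12*p
(4) = (u - 8)*(u - 5)*(u - 3)
(5) = (r - 5)*(r + 3)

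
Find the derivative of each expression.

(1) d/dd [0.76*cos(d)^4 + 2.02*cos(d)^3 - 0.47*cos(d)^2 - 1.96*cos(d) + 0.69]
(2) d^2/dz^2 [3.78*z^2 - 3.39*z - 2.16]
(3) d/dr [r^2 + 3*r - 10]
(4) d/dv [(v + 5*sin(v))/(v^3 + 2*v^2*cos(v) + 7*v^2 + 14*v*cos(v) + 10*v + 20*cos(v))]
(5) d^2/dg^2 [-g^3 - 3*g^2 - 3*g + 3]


(1) = (-3.04*cos(d)^3 - 6.06*cos(d)^2 + 0.94*cos(d) + 1.96)*sin(d)
(2) = 7.56000000000000
(3) = 2*r + 3
(4) = (2*v^3*sin(v) + 5*v^3*cos(v) - 2*v^3 - v^2*sin(v) + 33*v^2*cos(v) + 3*v^2 - 10*v*sin(2*v) + 50*sqrt(2)*v*cos(v + pi/4) + 70*v - 50*sin(v) - 35*sin(2*v) + 20*cos(v) + 100)/((v + 2)^2*(v + 5)^2*(v + 2*cos(v))^2)
(5) = -6*g - 6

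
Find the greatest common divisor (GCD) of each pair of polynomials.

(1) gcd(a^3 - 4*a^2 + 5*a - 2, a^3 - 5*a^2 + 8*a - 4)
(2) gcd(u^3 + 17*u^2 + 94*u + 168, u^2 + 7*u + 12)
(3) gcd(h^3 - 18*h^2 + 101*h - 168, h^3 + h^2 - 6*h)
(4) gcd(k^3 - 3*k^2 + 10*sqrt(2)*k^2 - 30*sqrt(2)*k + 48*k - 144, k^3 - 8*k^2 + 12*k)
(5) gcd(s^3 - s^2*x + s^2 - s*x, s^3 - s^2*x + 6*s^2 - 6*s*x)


(1) = a^2 - 3*a + 2
(2) = u + 4
(3) = 1
(4) = gcd((k - 3)*(k + 4*sqrt(2))*(k + 6*sqrt(2)), k*(k - 6)*(k - 2)) = 1
(5) = gcd(s*(s + 1)*(s - x), s*(s + 6)*(s - x)) = -s^2 + s*x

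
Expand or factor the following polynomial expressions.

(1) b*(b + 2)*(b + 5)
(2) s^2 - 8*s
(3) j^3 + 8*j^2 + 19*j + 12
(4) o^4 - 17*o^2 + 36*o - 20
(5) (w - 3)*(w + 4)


(1) = b^3 + 7*b^2 + 10*b
(2) = s*(s - 8)
(3) = (j + 1)*(j + 3)*(j + 4)
(4) = (o - 2)^2*(o - 1)*(o + 5)
(5) = w^2 + w - 12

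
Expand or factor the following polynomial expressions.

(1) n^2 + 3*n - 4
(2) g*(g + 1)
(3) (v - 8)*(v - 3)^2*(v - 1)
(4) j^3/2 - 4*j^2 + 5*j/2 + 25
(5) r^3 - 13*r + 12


(1) = (n - 1)*(n + 4)
(2) = g^2 + g
(3) = v^4 - 15*v^3 + 71*v^2 - 129*v + 72
(4) = (j/2 + 1)*(j - 5)^2
(5) = (r - 3)*(r - 1)*(r + 4)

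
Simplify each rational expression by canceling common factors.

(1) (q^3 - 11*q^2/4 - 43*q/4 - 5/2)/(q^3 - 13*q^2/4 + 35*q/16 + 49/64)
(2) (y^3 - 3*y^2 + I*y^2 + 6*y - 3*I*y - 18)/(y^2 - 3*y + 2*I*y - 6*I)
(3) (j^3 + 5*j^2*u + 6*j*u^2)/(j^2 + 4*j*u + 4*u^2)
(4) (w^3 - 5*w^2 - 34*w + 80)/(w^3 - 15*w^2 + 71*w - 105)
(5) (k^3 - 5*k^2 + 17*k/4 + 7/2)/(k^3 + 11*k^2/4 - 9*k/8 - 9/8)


(1) = (16*q^2 - 48*q - 160)/(16*q^2 - 56*q + 49)
(2) = (y^2 + I*y + 6)/(y + 2*I)
(3) = (j^2 + 3*j*u)/(j + 2*u)
(4) = (w^3 - 5*w^2 - 34*w + 80)/(w^3 - 15*w^2 + 71*w - 105)
(5) = (4*k^2 - 22*k + 28)/(4*k^2 + 9*k - 9)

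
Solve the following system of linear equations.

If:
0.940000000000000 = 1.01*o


Then:
o = 0.93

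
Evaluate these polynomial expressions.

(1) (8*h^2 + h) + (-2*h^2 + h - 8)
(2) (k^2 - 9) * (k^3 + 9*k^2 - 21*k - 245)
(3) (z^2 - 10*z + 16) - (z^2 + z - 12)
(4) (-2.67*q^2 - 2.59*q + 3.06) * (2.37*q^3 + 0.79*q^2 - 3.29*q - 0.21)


(1) = 6*h^2 + 2*h - 8
(2) = k^5 + 9*k^4 - 30*k^3 - 326*k^2 + 189*k + 2205
(3) = 28 - 11*z
(4) = -6.3279*q^5 - 8.2476*q^4 + 13.9904*q^3 + 11.4992*q^2 - 9.5235*q - 0.6426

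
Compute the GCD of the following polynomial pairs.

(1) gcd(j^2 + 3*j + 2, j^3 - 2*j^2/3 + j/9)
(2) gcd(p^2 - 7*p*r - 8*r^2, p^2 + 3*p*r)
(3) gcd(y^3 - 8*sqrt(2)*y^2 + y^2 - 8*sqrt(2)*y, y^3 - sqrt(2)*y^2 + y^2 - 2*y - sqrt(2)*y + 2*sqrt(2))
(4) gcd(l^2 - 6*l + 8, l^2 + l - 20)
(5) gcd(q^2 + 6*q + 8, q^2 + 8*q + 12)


(1) = 1
(2) = gcd((p - 8*r)*(p + r), p*(p + 3*r)) = 1
(3) = gcd(y*(y + 1)*(y - 8*sqrt(2)), (y - 1)*(y + 2)*(y - sqrt(2))) = 1
(4) = l - 4
(5) = q + 2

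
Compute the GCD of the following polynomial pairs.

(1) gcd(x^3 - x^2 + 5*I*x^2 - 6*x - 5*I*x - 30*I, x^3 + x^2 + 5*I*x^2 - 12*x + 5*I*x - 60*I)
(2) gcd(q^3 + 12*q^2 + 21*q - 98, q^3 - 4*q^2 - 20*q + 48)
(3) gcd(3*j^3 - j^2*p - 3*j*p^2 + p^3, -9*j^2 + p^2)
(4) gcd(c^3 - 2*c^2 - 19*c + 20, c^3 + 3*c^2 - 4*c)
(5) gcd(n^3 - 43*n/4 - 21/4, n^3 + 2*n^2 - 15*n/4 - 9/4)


(1) = gcd((x - 3)*(x + 2)*(x + 5*I), (x - 3)*(x + 4)*(x + 5*I)) = x^2 + x*(-3 + 5*I) - 15*I
(2) = q - 2
(3) = -3*j + p
(4) = gcd((c - 5)*(c - 1)*(c + 4), c*(c - 1)*(c + 4)) = c^2 + 3*c - 4
(5) = n^2 + 7*n/2 + 3/2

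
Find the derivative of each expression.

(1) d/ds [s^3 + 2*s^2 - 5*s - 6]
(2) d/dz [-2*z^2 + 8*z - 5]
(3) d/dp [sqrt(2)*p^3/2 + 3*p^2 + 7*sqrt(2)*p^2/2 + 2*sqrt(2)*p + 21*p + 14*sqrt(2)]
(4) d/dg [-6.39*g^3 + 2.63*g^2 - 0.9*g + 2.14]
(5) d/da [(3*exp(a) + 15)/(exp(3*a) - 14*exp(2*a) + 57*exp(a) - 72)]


(1) = 3*s^2 + 4*s - 5
(2) = 8 - 4*z
(3) = 3*sqrt(2)*p^2/2 + 6*p + 7*sqrt(2)*p + 2*sqrt(2) + 21
(4) = -19.17*g^2 + 5.26*g - 0.9
(5) = (-6*exp(2*a) - 21*exp(a) + 357)*exp(a)/(exp(5*a) - 25*exp(4*a) + 235*exp(3*a) - 1035*exp(2*a) + 2160*exp(a) - 1728)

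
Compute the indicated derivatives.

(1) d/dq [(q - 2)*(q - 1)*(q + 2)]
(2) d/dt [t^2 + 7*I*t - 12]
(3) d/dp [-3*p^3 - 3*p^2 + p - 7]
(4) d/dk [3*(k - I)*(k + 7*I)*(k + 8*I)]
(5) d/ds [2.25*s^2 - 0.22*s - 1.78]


(1) = 3*q^2 - 2*q - 4
(2) = 2*t + 7*I
(3) = -9*p^2 - 6*p + 1
(4) = 9*k^2 + 84*I*k - 123
(5) = 4.5*s - 0.22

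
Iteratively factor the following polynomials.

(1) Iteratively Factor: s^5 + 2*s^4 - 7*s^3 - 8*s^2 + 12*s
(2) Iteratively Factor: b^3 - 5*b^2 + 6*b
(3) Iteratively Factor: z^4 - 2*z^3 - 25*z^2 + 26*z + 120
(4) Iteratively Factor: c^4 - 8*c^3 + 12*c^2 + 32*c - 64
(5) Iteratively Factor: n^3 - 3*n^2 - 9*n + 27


(1) = (s)*(s^4 + 2*s^3 - 7*s^2 - 8*s + 12) = s*(s + 2)*(s^3 - 7*s + 6) = s*(s - 2)*(s + 2)*(s^2 + 2*s - 3) = s*(s - 2)*(s + 2)*(s + 3)*(s - 1)
(2) = (b - 2)*(b^2 - 3*b) = b*(b - 2)*(b - 3)
(3) = (z - 5)*(z^3 + 3*z^2 - 10*z - 24) = (z - 5)*(z + 2)*(z^2 + z - 12) = (z - 5)*(z - 3)*(z + 2)*(z + 4)
(4) = (c - 4)*(c^3 - 4*c^2 - 4*c + 16) = (c - 4)*(c - 2)*(c^2 - 2*c - 8) = (c - 4)*(c - 2)*(c + 2)*(c - 4)
(5) = (n - 3)*(n^2 - 9) = (n - 3)*(n + 3)*(n - 3)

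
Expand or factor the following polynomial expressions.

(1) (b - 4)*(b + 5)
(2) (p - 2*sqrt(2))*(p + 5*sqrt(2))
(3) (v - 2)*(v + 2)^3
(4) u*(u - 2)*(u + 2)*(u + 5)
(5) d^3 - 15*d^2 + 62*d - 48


(1) = b^2 + b - 20
(2) = p^2 + 3*sqrt(2)*p - 20
(3) = v^4 + 4*v^3 - 16*v - 16
(4) = u^4 + 5*u^3 - 4*u^2 - 20*u
(5) = (d - 8)*(d - 6)*(d - 1)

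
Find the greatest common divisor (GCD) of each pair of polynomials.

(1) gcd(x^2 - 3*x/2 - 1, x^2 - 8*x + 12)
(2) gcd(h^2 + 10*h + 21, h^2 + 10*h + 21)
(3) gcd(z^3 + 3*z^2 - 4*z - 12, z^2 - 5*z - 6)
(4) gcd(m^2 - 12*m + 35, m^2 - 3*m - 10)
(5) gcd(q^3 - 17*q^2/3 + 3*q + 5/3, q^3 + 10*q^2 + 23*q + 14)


(1) = x - 2
(2) = gcd((h + 3)*(h + 7), (h + 3)*(h + 7)) = h^2 + 10*h + 21
(3) = gcd((z - 2)*(z + 2)*(z + 3), (z - 6)*(z + 1)) = 1
(4) = m - 5
(5) = 1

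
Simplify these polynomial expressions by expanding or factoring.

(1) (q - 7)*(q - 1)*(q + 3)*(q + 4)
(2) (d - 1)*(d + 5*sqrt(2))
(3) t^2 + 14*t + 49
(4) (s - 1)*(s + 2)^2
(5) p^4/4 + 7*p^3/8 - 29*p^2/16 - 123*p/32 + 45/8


(1) = q^4 - q^3 - 37*q^2 - 47*q + 84
(2) = d^2 - d + 5*sqrt(2)*d - 5*sqrt(2)
(3) = (t + 7)^2
(4) = s^3 + 3*s^2 - 4
(5) = (p/4 + 1)*(p - 3/2)^2*(p + 5/2)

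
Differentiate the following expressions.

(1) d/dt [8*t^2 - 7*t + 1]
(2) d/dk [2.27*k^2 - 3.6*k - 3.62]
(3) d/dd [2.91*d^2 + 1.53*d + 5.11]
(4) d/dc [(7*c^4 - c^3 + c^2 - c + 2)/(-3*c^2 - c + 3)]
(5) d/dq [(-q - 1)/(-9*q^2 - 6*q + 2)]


(1) = 16*t - 7
(2) = 4.54*k - 3.6
(3) = 5.82*d + 1.53
(4) = (-42*c^5 - 18*c^4 + 86*c^3 - 13*c^2 + 18*c - 1)/(9*c^4 + 6*c^3 - 17*c^2 - 6*c + 9)
(5) = (-9*q^2 - 18*q - 8)/(81*q^4 + 108*q^3 - 24*q + 4)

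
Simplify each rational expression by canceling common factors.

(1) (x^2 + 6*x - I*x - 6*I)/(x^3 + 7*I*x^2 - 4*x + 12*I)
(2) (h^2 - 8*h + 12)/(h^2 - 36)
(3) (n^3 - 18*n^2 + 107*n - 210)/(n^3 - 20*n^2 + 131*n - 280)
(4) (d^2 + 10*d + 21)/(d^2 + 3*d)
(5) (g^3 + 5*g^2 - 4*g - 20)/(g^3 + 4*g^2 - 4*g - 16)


(1) = (x + 6)/(x^2 + 8*I*x - 12)
(2) = (h - 2)/(h + 6)
(3) = (n - 6)/(n - 8)
(4) = (d + 7)/d
(5) = (g + 5)/(g + 4)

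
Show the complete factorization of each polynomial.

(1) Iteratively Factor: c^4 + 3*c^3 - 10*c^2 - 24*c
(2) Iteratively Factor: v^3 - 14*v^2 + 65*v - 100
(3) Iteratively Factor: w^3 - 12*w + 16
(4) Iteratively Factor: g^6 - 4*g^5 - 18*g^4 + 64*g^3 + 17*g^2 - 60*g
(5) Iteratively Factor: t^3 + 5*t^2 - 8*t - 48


(1) = (c)*(c^3 + 3*c^2 - 10*c - 24) = c*(c - 3)*(c^2 + 6*c + 8) = c*(c - 3)*(c + 2)*(c + 4)
(2) = (v - 5)*(v^2 - 9*v + 20) = (v - 5)*(v - 4)*(v - 5)
(3) = (w + 4)*(w^2 - 4*w + 4) = (w - 2)*(w + 4)*(w - 2)
(4) = (g + 1)*(g^5 - 5*g^4 - 13*g^3 + 77*g^2 - 60*g) = g*(g + 1)*(g^4 - 5*g^3 - 13*g^2 + 77*g - 60) = g*(g - 5)*(g + 1)*(g^3 - 13*g + 12) = g*(g - 5)*(g - 3)*(g + 1)*(g^2 + 3*g - 4) = g*(g - 5)*(g - 3)*(g - 1)*(g + 1)*(g + 4)
(5) = (t - 3)*(t^2 + 8*t + 16) = (t - 3)*(t + 4)*(t + 4)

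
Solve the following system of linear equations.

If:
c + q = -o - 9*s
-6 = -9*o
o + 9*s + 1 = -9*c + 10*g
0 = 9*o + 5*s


Then:
c = 152/15 - q
g = 1231/150 - 9*q/10
o = 2/3
s = -6/5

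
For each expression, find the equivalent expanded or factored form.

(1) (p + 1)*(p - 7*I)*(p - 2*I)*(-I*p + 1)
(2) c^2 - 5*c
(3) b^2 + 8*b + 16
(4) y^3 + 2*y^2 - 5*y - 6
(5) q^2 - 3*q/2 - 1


(1) = -I*p^4 - 8*p^3 - I*p^3 - 8*p^2 + 5*I*p^2 - 14*p + 5*I*p - 14
(2) = c*(c - 5)
(3) = (b + 4)^2
(4) = (y - 2)*(y + 1)*(y + 3)
(5) = (q - 2)*(q + 1/2)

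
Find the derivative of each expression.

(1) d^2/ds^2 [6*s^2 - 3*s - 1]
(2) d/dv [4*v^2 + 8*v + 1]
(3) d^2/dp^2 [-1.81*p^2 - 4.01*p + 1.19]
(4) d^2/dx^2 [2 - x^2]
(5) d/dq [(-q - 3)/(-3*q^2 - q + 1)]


(1) = 12
(2) = 8*v + 8
(3) = -3.62000000000000
(4) = -2
(5) = (3*q^2 + q - (q + 3)*(6*q + 1) - 1)/(3*q^2 + q - 1)^2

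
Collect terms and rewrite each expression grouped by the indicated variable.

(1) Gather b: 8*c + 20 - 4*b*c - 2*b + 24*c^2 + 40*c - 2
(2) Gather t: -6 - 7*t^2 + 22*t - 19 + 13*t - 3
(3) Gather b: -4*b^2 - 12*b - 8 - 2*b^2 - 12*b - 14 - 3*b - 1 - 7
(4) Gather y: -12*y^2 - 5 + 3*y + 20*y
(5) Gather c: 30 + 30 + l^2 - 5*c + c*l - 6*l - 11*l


(1) = b*(-4*c - 2) + 24*c^2 + 48*c + 18
(2) = -7*t^2 + 35*t - 28
(3) = -6*b^2 - 27*b - 30
(4) = -12*y^2 + 23*y - 5
(5) = c*(l - 5) + l^2 - 17*l + 60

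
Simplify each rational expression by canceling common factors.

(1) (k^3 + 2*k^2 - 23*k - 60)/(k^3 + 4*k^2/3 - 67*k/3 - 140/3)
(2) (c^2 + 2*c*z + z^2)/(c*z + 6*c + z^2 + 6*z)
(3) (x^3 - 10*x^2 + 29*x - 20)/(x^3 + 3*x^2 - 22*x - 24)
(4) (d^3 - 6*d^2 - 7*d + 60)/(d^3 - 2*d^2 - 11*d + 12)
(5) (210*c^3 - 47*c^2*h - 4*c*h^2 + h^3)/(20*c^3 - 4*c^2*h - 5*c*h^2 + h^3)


(1) = (3*k + 9)/(3*k + 7)
(2) = (c + z)/(z + 6)
(3) = (x^2 - 6*x + 5)/(x^2 + 7*x + 6)
(4) = (d - 5)/(d - 1)
(5) = (42*c^2 - c*h - h^2)/(4*c^2 - h^2)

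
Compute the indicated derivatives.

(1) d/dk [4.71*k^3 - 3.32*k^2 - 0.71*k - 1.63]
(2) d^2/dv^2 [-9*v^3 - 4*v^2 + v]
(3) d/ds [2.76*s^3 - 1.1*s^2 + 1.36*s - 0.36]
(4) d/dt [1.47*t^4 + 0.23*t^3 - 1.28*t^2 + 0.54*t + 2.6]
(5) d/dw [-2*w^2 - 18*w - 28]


(1) = 14.13*k^2 - 6.64*k - 0.71
(2) = -54*v - 8
(3) = 8.28*s^2 - 2.2*s + 1.36
(4) = 5.88*t^3 + 0.69*t^2 - 2.56*t + 0.54
(5) = -4*w - 18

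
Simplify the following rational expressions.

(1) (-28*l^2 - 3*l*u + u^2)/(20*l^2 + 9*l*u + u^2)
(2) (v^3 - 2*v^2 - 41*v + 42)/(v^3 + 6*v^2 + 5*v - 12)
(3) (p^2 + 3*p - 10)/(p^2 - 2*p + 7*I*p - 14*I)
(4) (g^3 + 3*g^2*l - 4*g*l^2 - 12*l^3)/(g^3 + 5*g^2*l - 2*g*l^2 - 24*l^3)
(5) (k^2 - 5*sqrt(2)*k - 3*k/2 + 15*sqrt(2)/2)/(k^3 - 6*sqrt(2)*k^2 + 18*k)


(1) = (-7*l + u)/(5*l + u)
(2) = (v^2 - v - 42)/(v^2 + 7*v + 12)
(3) = (p + 5)/(p + 7*I)
(4) = (g + 2*l)/(g + 4*l)
(5) = (2*k^2 + k*(-10*sqrt(2) - 3) + 15*sqrt(2))/(2*k^3 - 12*sqrt(2)*k^2 + 36*k)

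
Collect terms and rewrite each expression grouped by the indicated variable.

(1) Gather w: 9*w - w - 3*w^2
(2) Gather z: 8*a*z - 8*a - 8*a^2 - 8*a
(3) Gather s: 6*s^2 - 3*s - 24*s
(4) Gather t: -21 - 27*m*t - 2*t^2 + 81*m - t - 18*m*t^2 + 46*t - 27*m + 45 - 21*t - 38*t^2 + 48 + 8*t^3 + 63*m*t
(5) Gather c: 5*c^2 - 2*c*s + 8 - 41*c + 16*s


(1) = -3*w^2 + 8*w
(2) = -8*a^2 + 8*a*z - 16*a
(3) = 6*s^2 - 27*s
(4) = 54*m + 8*t^3 + t^2*(-18*m - 40) + t*(36*m + 24) + 72
(5) = 5*c^2 + c*(-2*s - 41) + 16*s + 8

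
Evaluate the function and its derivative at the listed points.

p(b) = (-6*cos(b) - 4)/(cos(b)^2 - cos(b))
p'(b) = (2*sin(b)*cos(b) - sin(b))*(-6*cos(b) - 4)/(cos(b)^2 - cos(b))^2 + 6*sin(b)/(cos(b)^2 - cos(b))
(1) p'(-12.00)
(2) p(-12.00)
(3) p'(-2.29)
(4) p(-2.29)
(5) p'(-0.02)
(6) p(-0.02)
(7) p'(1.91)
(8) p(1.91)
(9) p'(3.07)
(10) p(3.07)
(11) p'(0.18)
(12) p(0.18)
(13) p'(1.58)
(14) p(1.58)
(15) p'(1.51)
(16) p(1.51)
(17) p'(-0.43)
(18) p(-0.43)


(1) = -217.06
(2) = 68.78
(3) = -4.20
(4) = -0.04
(5) = 4999999.92
(6) = 50005.67
(7) = 28.76
(8) = -4.52
(9) = 0.11
(10) = 1.00
(11) = -6857.94
(12) = 623.02
(13) = 47210.78
(14) = -424.71
(15) = 1070.21
(16) = 76.48
(17) = 501.01
(18) = 114.25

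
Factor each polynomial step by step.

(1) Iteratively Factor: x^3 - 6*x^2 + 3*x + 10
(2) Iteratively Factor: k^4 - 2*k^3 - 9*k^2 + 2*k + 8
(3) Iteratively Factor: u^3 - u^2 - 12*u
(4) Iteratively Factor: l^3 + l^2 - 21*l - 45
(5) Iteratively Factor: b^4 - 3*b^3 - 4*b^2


(1) = (x - 2)*(x^2 - 4*x - 5) = (x - 2)*(x + 1)*(x - 5)
(2) = (k + 2)*(k^3 - 4*k^2 - k + 4) = (k + 1)*(k + 2)*(k^2 - 5*k + 4) = (k - 1)*(k + 1)*(k + 2)*(k - 4)
(3) = (u)*(u^2 - u - 12) = u*(u - 4)*(u + 3)
(4) = (l + 3)*(l^2 - 2*l - 15) = (l + 3)^2*(l - 5)
(5) = (b - 4)*(b^3 + b^2) = b*(b - 4)*(b^2 + b) = b^2*(b - 4)*(b + 1)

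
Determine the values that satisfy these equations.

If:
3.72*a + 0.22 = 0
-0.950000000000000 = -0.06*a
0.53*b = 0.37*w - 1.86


Then:
No Solution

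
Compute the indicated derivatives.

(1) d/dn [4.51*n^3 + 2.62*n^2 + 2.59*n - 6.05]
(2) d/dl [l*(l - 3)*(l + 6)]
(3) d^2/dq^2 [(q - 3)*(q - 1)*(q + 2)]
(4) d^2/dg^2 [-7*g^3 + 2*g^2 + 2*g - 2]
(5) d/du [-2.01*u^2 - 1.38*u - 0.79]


(1) = 13.53*n^2 + 5.24*n + 2.59
(2) = 3*l^2 + 6*l - 18
(3) = 6*q - 4
(4) = 4 - 42*g
(5) = -4.02*u - 1.38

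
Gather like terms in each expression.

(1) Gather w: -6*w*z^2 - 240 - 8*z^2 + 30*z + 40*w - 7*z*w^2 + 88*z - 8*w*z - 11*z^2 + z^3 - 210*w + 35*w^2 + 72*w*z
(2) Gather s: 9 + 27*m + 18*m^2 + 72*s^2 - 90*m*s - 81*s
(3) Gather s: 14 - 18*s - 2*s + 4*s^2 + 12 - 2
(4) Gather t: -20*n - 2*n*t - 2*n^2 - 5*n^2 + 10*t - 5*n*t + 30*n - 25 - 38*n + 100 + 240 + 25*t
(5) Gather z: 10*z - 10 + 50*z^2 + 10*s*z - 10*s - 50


(1) = w^2*(35 - 7*z) + w*(-6*z^2 + 64*z - 170) + z^3 - 19*z^2 + 118*z - 240
(2) = 18*m^2 + 27*m + 72*s^2 + s*(-90*m - 81) + 9
(3) = 4*s^2 - 20*s + 24
(4) = -7*n^2 - 28*n + t*(35 - 7*n) + 315
(5) = -10*s + 50*z^2 + z*(10*s + 10) - 60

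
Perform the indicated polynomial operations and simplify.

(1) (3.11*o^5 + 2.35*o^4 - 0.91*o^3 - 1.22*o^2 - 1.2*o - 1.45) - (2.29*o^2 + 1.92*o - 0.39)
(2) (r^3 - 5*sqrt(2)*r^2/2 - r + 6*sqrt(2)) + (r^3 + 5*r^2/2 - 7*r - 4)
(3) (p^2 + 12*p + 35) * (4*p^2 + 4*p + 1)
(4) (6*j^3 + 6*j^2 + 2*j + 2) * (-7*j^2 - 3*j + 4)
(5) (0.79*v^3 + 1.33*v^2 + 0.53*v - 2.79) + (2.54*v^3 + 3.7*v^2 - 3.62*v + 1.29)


(1) = 3.11*o^5 + 2.35*o^4 - 0.91*o^3 - 3.51*o^2 - 3.12*o - 1.06
(2) = 2*r^3 - 5*sqrt(2)*r^2/2 + 5*r^2/2 - 8*r - 4 + 6*sqrt(2)
(3) = 4*p^4 + 52*p^3 + 189*p^2 + 152*p + 35
(4) = -42*j^5 - 60*j^4 - 8*j^3 + 4*j^2 + 2*j + 8
(5) = 3.33*v^3 + 5.03*v^2 - 3.09*v - 1.5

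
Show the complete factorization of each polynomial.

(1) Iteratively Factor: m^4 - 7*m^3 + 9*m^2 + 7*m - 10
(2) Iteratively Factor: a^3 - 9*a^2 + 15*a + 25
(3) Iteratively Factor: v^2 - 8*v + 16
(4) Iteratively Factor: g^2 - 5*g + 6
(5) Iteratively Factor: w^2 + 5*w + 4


(1) = (m + 1)*(m^3 - 8*m^2 + 17*m - 10) = (m - 5)*(m + 1)*(m^2 - 3*m + 2) = (m - 5)*(m - 1)*(m + 1)*(m - 2)
(2) = (a - 5)*(a^2 - 4*a - 5) = (a - 5)*(a + 1)*(a - 5)
(3) = (v - 4)*(v - 4)
(4) = (g - 3)*(g - 2)
(5) = (w + 1)*(w + 4)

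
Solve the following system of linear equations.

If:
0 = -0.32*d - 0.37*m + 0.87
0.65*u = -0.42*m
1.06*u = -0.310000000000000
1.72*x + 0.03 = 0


Then:
d = 2.20
m = 0.45
u = -0.29
x = -0.02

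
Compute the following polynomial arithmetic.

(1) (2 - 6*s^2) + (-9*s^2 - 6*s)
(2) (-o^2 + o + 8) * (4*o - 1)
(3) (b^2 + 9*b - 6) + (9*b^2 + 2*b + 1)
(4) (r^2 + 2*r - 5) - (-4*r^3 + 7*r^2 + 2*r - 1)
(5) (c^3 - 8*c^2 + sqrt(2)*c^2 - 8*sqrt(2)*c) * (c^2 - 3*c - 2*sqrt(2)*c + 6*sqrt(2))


(1) = -15*s^2 - 6*s + 2
(2) = -4*o^3 + 5*o^2 + 31*o - 8
(3) = 10*b^2 + 11*b - 5
(4) = 4*r^3 - 6*r^2 - 4
(5) = c^5 - 11*c^4 - sqrt(2)*c^4 + 11*sqrt(2)*c^3 + 20*c^3 - 24*sqrt(2)*c^2 + 44*c^2 - 96*c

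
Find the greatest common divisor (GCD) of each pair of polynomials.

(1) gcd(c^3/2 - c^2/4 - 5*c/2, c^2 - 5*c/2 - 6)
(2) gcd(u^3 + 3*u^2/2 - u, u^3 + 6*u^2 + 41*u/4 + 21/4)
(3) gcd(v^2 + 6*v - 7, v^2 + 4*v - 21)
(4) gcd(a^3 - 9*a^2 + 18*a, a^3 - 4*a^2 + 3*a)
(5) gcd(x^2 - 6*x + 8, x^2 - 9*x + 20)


(1) = 1
(2) = gcd(u*(u - 1/2)*(u + 2), (u + 1)*(u + 3/2)*(u + 7/2)) = 1
(3) = gcd((v - 1)*(v + 7), (v - 3)*(v + 7)) = v + 7
(4) = a^2 - 3*a
(5) = x - 4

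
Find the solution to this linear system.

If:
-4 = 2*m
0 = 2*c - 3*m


Then:
c = -3
m = -2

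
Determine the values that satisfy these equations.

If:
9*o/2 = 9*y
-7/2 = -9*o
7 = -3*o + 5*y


Then:
No Solution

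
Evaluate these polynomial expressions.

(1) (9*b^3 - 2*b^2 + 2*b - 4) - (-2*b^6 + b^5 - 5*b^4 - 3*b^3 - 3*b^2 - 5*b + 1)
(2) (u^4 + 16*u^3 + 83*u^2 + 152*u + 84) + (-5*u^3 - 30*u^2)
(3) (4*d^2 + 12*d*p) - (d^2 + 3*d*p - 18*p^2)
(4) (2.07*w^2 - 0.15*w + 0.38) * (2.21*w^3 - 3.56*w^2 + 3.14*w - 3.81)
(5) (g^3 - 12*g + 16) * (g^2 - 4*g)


(1) = 2*b^6 - b^5 + 5*b^4 + 12*b^3 + b^2 + 7*b - 5
(2) = u^4 + 11*u^3 + 53*u^2 + 152*u + 84
(3) = 3*d^2 + 9*d*p + 18*p^2
(4) = 4.5747*w^5 - 7.7007*w^4 + 7.8736*w^3 - 9.7105*w^2 + 1.7647*w - 1.4478
(5) = g^5 - 4*g^4 - 12*g^3 + 64*g^2 - 64*g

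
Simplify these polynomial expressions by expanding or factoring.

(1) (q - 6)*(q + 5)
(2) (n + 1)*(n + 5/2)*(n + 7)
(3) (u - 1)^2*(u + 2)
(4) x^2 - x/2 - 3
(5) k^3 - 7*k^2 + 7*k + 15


(1) = q^2 - q - 30
(2) = n^3 + 21*n^2/2 + 27*n + 35/2
(3) = u^3 - 3*u + 2
(4) = (x - 2)*(x + 3/2)
(5) = (k - 5)*(k - 3)*(k + 1)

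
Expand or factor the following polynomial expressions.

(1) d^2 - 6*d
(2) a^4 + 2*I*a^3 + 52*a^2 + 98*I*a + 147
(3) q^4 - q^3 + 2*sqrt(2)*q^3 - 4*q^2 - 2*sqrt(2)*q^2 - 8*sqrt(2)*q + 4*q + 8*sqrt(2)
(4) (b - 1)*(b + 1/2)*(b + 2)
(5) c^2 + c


(1) = d*(d - 6)
(2) = (a - 7*I)*(a - I)*(a + 3*I)*(a + 7*I)
(3) = (q - 2)*(q - 1)*(q + 2)*(q + 2*sqrt(2))
(4) = b^3 + 3*b^2/2 - 3*b/2 - 1
(5) = c*(c + 1)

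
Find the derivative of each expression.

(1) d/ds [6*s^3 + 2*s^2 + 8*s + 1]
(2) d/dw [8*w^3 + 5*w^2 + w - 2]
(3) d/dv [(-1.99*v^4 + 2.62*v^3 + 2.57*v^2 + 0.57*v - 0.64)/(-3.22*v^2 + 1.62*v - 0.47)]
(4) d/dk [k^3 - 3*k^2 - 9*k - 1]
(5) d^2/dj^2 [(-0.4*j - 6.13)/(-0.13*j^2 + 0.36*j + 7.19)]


(1) = 18*s^2 + 4*s + 8
(2) = 24*w^2 + 10*w + 1
(3) = (12.8156*v^5 - 18.1078*v^4 + 12.23*v^3 + 2.3046*v^2 - 6.5374*v + 0.7689)/(10.3684*v^4 - 10.4328*v^3 + 5.6512*v^2 - 1.5228*v + 0.2209)
(4) = 3*k^2 - 6*k - 9
(5) = ((-0.312*j - 1.3058)*(-0.13*j^2 + 0.36*j + 7.19) - (0.26*j - 0.36)*(0.4*j + 6.13)*(0.52*j - 0.72))/(-0.13*j^2 + 0.36*j + 7.19)^3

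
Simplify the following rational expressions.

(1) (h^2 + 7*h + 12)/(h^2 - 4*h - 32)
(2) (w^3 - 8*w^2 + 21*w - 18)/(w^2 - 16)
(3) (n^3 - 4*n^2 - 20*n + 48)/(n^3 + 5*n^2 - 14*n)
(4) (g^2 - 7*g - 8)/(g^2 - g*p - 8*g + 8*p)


(1) = (h + 3)/(h - 8)
(2) = (w^3 - 8*w^2 + 21*w - 18)/(w^2 - 16)
(3) = (n^2 - 2*n - 24)/(n^2 + 7*n)
(4) = (-g - 1)/(-g + p)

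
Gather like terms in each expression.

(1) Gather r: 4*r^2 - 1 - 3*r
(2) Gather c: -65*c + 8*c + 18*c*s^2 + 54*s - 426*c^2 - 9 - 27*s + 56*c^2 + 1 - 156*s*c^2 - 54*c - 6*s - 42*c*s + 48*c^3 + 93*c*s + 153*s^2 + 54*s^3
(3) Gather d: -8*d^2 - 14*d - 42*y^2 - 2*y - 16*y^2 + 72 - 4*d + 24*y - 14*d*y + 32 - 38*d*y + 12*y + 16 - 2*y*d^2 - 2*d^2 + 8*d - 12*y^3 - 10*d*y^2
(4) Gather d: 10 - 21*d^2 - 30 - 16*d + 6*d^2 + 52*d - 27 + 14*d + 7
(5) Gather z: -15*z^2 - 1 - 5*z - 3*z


(1) = 4*r^2 - 3*r - 1
(2) = 48*c^3 + c^2*(-156*s - 370) + c*(18*s^2 + 51*s - 111) + 54*s^3 + 153*s^2 + 21*s - 8
(3) = d^2*(-2*y - 10) + d*(-10*y^2 - 52*y - 10) - 12*y^3 - 58*y^2 + 34*y + 120
(4) = -15*d^2 + 50*d - 40
(5) = -15*z^2 - 8*z - 1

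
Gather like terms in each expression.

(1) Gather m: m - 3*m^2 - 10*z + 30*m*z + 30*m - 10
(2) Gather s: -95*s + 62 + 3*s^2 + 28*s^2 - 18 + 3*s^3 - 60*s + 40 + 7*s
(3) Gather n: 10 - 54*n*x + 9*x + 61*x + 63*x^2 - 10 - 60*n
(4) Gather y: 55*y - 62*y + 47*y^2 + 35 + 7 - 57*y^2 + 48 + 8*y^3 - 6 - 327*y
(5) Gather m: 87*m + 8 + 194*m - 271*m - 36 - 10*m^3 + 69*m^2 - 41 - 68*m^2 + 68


(1) = -3*m^2 + m*(30*z + 31) - 10*z - 10
(2) = 3*s^3 + 31*s^2 - 148*s + 84
(3) = n*(-54*x - 60) + 63*x^2 + 70*x
(4) = 8*y^3 - 10*y^2 - 334*y + 84
(5) = -10*m^3 + m^2 + 10*m - 1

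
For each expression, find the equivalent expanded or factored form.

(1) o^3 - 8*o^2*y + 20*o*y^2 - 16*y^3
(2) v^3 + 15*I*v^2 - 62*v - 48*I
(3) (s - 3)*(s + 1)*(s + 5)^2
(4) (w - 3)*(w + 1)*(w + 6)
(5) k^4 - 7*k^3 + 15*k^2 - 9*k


(1) = (o - 4*y)*(o - 2*y)^2
(2) = (v + I)*(v + 6*I)*(v + 8*I)
(3) = s^4 + 8*s^3 + 2*s^2 - 80*s - 75
(4) = w^3 + 4*w^2 - 15*w - 18
(5) = k*(k - 3)^2*(k - 1)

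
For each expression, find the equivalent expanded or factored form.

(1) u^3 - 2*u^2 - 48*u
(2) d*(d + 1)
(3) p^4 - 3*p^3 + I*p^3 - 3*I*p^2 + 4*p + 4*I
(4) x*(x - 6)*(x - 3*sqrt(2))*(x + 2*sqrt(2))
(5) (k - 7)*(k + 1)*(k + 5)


(1) = u*(u - 8)*(u + 6)
(2) = d^2 + d
(3) = (p - 2)^2*(p + 1)*(p + I)
(4) = x^4 - 6*x^3 - sqrt(2)*x^3 - 12*x^2 + 6*sqrt(2)*x^2 + 72*x
(5) = k^3 - k^2 - 37*k - 35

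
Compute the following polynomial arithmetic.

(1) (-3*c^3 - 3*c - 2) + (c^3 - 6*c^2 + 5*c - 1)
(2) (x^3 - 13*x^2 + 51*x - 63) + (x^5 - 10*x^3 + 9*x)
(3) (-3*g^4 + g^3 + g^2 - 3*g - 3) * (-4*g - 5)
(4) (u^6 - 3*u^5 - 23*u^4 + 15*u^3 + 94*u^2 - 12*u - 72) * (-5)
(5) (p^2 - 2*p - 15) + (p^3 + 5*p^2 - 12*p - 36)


(1) = -2*c^3 - 6*c^2 + 2*c - 3
(2) = x^5 - 9*x^3 - 13*x^2 + 60*x - 63
(3) = 12*g^5 + 11*g^4 - 9*g^3 + 7*g^2 + 27*g + 15
(4) = -5*u^6 + 15*u^5 + 115*u^4 - 75*u^3 - 470*u^2 + 60*u + 360
(5) = p^3 + 6*p^2 - 14*p - 51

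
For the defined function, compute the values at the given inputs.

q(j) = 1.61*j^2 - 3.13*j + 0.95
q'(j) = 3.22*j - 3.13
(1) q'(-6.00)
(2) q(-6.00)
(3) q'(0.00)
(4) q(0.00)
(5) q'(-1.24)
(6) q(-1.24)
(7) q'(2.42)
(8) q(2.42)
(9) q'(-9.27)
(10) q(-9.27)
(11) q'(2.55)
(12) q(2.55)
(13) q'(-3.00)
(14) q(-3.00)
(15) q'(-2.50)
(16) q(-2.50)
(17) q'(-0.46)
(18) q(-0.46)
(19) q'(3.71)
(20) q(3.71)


(1) = -22.45
(2) = 77.69
(3) = -3.13
(4) = 0.95
(5) = -7.12
(6) = 7.31
(7) = 4.66
(8) = 2.80
(9) = -32.98
(10) = 168.32
(11) = 5.08
(12) = 3.44
(13) = -12.79
(14) = 24.83
(15) = -11.18
(16) = 18.84
(17) = -4.61
(18) = 2.73
(19) = 8.82
(20) = 11.50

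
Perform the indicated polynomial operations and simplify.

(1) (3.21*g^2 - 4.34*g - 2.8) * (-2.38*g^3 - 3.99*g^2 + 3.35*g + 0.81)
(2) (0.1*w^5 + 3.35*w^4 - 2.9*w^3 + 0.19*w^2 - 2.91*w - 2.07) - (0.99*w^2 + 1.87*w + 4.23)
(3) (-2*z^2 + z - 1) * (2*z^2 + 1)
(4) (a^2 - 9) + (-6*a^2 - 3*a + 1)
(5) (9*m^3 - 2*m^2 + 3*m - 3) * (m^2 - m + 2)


(1) = -7.6398*g^5 - 2.4787*g^4 + 34.7341*g^3 - 0.7669*g^2 - 12.8954*g - 2.268
(2) = 0.1*w^5 + 3.35*w^4 - 2.9*w^3 - 0.8*w^2 - 4.78*w - 6.3
(3) = -4*z^4 + 2*z^3 - 4*z^2 + z - 1
(4) = -5*a^2 - 3*a - 8
(5) = 9*m^5 - 11*m^4 + 23*m^3 - 10*m^2 + 9*m - 6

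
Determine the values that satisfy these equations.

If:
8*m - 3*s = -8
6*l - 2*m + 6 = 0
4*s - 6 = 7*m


Then:
l = -47/33
m = -14/11
s = -8/11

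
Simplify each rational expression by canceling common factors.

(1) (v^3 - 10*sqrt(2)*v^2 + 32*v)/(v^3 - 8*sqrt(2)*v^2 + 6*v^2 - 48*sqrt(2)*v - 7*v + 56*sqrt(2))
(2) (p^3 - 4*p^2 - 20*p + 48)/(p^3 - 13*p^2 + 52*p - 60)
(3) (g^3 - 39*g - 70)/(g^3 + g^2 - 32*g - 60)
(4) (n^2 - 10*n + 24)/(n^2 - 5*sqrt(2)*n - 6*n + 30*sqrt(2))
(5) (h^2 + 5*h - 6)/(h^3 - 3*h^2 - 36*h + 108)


(1) = (v^2 - 2*sqrt(2)*v)/(v^2 + 6*v - 7)
(2) = (p + 4)/(p - 5)
(3) = (g - 7)/(g - 6)
(4) = (n - 4)/(n - 5*sqrt(2))
(5) = (h - 1)/(h^2 - 9*h + 18)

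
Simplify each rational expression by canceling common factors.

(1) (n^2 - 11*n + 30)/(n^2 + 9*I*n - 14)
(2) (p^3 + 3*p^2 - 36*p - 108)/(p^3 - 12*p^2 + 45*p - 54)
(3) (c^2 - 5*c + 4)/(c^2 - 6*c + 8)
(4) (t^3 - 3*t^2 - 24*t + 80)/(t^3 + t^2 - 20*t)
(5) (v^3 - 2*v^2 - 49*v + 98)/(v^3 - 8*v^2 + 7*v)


(1) = (n^2 - 11*n + 30)/(n^2 + 9*I*n - 14)
(2) = (p^2 + 9*p + 18)/(p^2 - 6*p + 9)
(3) = (c - 1)/(c - 2)
(4) = (t - 4)/t
(5) = (v^2 + 5*v - 14)/(v^2 - v)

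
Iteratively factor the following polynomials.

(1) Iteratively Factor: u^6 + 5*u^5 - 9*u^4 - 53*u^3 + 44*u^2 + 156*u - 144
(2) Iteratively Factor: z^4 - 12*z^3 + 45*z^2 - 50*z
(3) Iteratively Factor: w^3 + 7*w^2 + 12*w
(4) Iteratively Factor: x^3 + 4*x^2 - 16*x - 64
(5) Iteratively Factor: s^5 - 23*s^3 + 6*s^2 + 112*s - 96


(1) = (u + 3)*(u^5 + 2*u^4 - 15*u^3 - 8*u^2 + 68*u - 48) = (u - 1)*(u + 3)*(u^4 + 3*u^3 - 12*u^2 - 20*u + 48) = (u - 2)*(u - 1)*(u + 3)*(u^3 + 5*u^2 - 2*u - 24) = (u - 2)*(u - 1)*(u + 3)*(u + 4)*(u^2 + u - 6) = (u - 2)*(u - 1)*(u + 3)^2*(u + 4)*(u - 2)
(2) = (z)*(z^3 - 12*z^2 + 45*z - 50) = z*(z - 5)*(z^2 - 7*z + 10) = z*(z - 5)^2*(z - 2)
(3) = (w + 3)*(w^2 + 4*w) = w*(w + 3)*(w + 4)
(4) = (x + 4)*(x^2 - 16) = (x - 4)*(x + 4)*(x + 4)
(5) = (s + 3)*(s^4 - 3*s^3 - 14*s^2 + 48*s - 32) = (s + 3)*(s + 4)*(s^3 - 7*s^2 + 14*s - 8) = (s - 4)*(s + 3)*(s + 4)*(s^2 - 3*s + 2) = (s - 4)*(s - 1)*(s + 3)*(s + 4)*(s - 2)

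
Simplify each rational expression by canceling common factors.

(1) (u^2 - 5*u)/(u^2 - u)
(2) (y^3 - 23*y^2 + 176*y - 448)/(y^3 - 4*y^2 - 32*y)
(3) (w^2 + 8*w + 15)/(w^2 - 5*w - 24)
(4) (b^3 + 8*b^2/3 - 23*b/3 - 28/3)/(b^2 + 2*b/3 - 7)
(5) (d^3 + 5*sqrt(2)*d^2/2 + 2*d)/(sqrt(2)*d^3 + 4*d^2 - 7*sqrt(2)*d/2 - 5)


(1) = (u - 5)/(u - 1)
(2) = (y^2 - 15*y + 56)/(y^2 + 4*y)
(3) = (w + 5)/(w - 8)
(4) = (b^2 + 5*b + 4)/(b + 3)
(5) = (4*d^2 + 8*sqrt(2)*d)/(4*sqrt(2)*d^2 + 12*d - 20*sqrt(2))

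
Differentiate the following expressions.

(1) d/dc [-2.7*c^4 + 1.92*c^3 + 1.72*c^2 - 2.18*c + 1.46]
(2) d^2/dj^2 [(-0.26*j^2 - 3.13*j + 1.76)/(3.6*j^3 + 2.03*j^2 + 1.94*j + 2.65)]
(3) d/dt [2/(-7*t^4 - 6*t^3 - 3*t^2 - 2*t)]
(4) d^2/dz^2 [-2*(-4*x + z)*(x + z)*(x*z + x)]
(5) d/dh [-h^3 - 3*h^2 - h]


(1) = -10.8*c^3 + 5.76*c^2 + 3.44*c - 2.18
(2) = (-6.7392*j^6 - 243.3888*j^5 + 147.366*j^4 + 260.48975*j^3 + 483.982164*j^2 + 41.872002*j + 22.842992)/(46.656*j^9 + 78.9264*j^8 + 119.93292*j^7 + 196.462547*j^6 + 180.827718*j^5 + 166.727079*j^4 + 145.761764*j^3 + 72.687645*j^2 + 40.87095*j + 18.609625)
(3) = 4*(14*t^3 + 9*t^2 + 3*t + 1)/(t^2*(7*t^3 + 6*t^2 + 3*t + 2)^2)
(4) = 4*x*(3*x - 3*z - 1)
(5) = -3*h^2 - 6*h - 1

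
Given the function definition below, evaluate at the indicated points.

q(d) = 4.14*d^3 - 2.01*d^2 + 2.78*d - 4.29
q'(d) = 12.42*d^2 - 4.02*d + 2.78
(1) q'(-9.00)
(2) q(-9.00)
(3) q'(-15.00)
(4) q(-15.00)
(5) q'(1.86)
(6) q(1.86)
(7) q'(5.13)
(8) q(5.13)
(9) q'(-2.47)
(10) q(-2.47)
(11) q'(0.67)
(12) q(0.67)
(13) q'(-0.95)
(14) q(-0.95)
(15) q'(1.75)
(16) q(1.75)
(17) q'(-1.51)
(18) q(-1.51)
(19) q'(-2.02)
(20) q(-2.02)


(1) = 1044.98
(2) = -3210.18
(3) = 2857.58
(4) = -14470.74
(5) = 38.27
(6) = 20.57
(7) = 309.01
(8) = 516.00
(9) = 88.48
(10) = -85.81
(11) = 5.66
(12) = -2.08
(13) = 17.81
(14) = -12.29
(15) = 33.78
(16) = 16.61
(17) = 37.17
(18) = -27.32
(19) = 61.58
(20) = -52.23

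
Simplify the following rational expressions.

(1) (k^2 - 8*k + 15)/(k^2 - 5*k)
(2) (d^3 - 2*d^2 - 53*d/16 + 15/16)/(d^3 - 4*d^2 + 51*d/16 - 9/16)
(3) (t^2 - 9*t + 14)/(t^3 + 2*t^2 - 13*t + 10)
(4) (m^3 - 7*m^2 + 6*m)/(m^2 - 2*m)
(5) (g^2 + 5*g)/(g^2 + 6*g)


(1) = (k - 3)/k
(2) = (4*d + 5)/(4*d - 3)
(3) = (t - 7)/(t^2 + 4*t - 5)
(4) = (m^2 - 7*m + 6)/(m - 2)
(5) = (g + 5)/(g + 6)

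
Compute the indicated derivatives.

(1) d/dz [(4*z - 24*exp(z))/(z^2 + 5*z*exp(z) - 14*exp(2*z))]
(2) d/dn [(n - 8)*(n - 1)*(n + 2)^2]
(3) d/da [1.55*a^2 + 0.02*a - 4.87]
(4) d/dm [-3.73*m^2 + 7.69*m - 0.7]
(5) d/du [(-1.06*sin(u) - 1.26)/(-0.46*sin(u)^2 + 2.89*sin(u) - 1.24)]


(1) = 4*((1 - 6*exp(z))*(z^2 + 5*z*exp(z) - 14*exp(2*z)) - (z - 6*exp(z))*(5*z*exp(z) + 2*z - 28*exp(2*z) + 5*exp(z)))/(z^2 + 5*z*exp(z) - 14*exp(2*z))^2
(2) = 4*n^3 - 15*n^2 - 48*n - 4
(3) = 3.1*a + 0.02
(4) = 7.69 - 7.46*m
(5) = (-0.4876*sin(u)^2 - 1.1592*sin(u) + 4.9558)*cos(u)/(0.2116*sin(u)^4 - 2.6588*sin(u)^3 + 9.4929*sin(u)^2 - 7.1672*sin(u) + 1.5376)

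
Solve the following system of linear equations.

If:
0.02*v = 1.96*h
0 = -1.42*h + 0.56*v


Then:
h = 0.00
v = 0.00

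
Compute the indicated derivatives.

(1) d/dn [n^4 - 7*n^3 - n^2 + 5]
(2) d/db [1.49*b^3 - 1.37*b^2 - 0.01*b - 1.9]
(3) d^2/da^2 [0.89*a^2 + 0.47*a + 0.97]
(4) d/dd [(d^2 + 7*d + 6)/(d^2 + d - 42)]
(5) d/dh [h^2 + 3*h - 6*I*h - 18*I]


(1) = n*(4*n^2 - 21*n - 2)
(2) = 4.47*b^2 - 2.74*b - 0.01
(3) = 1.78000000000000
(4) = 6*(-d^2 - 16*d - 50)/(d^4 + 2*d^3 - 83*d^2 - 84*d + 1764)
(5) = 2*h + 3 - 6*I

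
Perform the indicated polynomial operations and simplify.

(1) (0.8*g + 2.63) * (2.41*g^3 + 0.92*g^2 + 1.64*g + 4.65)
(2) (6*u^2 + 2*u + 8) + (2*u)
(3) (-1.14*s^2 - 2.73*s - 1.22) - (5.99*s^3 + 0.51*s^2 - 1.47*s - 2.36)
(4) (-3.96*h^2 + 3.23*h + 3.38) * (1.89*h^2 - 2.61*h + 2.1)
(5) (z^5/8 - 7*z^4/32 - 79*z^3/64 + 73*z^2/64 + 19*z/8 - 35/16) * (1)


(1) = 1.928*g^4 + 7.0743*g^3 + 3.7316*g^2 + 8.0332*g + 12.2295
(2) = 6*u^2 + 4*u + 8
(3) = -5.99*s^3 - 1.65*s^2 - 1.26*s + 1.14
(4) = -7.4844*h^4 + 16.4403*h^3 - 10.3581*h^2 - 2.0388*h + 7.098
(5) = z^5/8 - 7*z^4/32 - 79*z^3/64 + 73*z^2/64 + 19*z/8 - 35/16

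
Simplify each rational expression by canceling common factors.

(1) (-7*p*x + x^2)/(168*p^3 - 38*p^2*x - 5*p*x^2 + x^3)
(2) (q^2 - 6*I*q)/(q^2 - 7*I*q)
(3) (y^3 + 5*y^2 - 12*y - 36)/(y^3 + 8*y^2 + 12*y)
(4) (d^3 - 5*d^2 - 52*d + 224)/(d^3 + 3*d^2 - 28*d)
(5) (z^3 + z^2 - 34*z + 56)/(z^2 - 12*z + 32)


(1) = x/(-24*p^2 + 2*p*x + x^2)
(2) = (q - 6*I)/(q - 7*I)
(3) = (y - 3)/y
(4) = (d - 8)/d
(5) = (z^2 + 5*z - 14)/(z - 8)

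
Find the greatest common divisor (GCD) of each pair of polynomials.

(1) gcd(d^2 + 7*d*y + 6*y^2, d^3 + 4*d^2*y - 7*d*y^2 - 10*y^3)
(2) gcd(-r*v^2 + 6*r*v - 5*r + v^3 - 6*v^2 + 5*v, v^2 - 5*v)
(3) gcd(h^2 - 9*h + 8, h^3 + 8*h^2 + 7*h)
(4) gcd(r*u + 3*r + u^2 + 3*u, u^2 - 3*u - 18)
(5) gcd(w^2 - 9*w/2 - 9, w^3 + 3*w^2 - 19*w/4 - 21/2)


(1) = d + y
(2) = v - 5
(3) = gcd((h - 8)*(h - 1), h*(h + 1)*(h + 7)) = 1
(4) = gcd((r + u)*(u + 3), (u - 6)*(u + 3)) = u + 3
(5) = gcd((w - 6)*(w + 3/2), (w - 2)*(w + 3/2)*(w + 7/2)) = w + 3/2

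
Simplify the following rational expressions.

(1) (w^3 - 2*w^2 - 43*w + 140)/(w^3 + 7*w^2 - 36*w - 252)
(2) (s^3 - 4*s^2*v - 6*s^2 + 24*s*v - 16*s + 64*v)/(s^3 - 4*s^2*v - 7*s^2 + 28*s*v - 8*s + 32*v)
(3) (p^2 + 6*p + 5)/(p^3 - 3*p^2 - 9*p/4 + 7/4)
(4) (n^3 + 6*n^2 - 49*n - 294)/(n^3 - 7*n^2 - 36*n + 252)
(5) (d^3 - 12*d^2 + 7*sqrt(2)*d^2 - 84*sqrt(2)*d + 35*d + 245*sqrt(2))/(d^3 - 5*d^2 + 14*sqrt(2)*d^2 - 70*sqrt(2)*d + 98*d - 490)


(1) = (w^2 - 9*w + 20)/(w^2 - 36)
(2) = (s + 2)/(s + 1)
(3) = (4*p + 20)/(4*p^2 - 16*p + 7)
(4) = (n + 7)/(n - 6)
(5) = (d - 7)/(d + 7*sqrt(2))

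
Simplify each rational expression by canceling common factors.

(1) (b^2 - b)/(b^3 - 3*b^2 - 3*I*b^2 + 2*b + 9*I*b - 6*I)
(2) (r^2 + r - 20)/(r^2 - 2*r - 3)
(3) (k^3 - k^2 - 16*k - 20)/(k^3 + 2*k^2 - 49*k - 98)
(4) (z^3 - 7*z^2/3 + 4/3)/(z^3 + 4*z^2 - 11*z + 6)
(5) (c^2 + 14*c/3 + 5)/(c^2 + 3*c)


(1) = b/(b^2 + b*(-2 - 3*I) + 6*I)
(2) = (r^2 + r - 20)/(r^2 - 2*r - 3)
(3) = (k^2 - 3*k - 10)/(k^2 - 49)
(4) = (3*z^2 - 4*z - 4)/(3*z^2 + 15*z - 18)
(5) = (3*c + 5)/(3*c)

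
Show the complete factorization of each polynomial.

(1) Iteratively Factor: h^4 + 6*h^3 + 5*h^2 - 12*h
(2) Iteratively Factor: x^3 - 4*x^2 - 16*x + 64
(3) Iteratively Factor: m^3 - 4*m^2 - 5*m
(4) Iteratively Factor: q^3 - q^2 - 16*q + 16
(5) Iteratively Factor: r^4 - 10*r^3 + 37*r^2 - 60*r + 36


(1) = (h + 4)*(h^3 + 2*h^2 - 3*h) = (h - 1)*(h + 4)*(h^2 + 3*h) = (h - 1)*(h + 3)*(h + 4)*(h)
(2) = (x - 4)*(x^2 - 16) = (x - 4)^2*(x + 4)
(3) = (m + 1)*(m^2 - 5*m) = (m - 5)*(m + 1)*(m)
(4) = (q - 4)*(q^2 + 3*q - 4) = (q - 4)*(q + 4)*(q - 1)
(5) = (r - 3)*(r^3 - 7*r^2 + 16*r - 12) = (r - 3)*(r - 2)*(r^2 - 5*r + 6) = (r - 3)^2*(r - 2)*(r - 2)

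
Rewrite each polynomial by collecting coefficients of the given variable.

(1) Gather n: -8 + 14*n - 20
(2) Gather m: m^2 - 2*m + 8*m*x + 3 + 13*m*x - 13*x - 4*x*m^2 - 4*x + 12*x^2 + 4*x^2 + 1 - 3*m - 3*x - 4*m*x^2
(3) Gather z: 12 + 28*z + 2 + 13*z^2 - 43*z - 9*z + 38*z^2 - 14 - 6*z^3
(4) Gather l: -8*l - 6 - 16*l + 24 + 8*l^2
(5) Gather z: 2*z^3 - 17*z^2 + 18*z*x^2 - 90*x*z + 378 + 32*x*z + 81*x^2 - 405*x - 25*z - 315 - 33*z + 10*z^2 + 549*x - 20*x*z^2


(1) = 14*n - 28
(2) = m^2*(1 - 4*x) + m*(-4*x^2 + 21*x - 5) + 16*x^2 - 20*x + 4
(3) = -6*z^3 + 51*z^2 - 24*z
(4) = 8*l^2 - 24*l + 18
(5) = 81*x^2 + 144*x + 2*z^3 + z^2*(-20*x - 7) + z*(18*x^2 - 58*x - 58) + 63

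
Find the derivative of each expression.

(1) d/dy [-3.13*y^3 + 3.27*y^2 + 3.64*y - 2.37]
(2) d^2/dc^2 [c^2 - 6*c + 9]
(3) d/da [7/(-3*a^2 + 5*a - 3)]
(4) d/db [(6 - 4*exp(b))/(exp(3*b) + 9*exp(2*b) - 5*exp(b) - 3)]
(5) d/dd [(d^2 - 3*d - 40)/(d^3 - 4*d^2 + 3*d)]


(1) = -9.39*y^2 + 6.54*y + 3.64
(2) = 2
(3) = 7*(6*a - 5)/(3*a^2 - 5*a + 3)^2
(4) = (8*exp(3*b) + 18*exp(2*b) - 108*exp(b) + 42)*exp(b)/(exp(6*b) + 18*exp(5*b) + 71*exp(4*b) - 96*exp(3*b) - 29*exp(2*b) + 30*exp(b) + 9)
(5) = (-d^4 + 6*d^3 + 111*d^2 - 320*d + 120)/(d^2*(d^4 - 8*d^3 + 22*d^2 - 24*d + 9))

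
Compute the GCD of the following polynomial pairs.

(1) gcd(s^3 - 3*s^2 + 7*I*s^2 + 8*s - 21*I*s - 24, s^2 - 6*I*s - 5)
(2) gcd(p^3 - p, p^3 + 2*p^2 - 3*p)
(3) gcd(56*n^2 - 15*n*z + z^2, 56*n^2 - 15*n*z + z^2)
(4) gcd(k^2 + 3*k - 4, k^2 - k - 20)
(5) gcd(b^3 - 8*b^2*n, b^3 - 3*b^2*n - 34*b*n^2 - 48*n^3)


(1) = s - I
(2) = p^2 - p
(3) = 56*n^2 - 15*n*z + z^2
(4) = gcd((k - 1)*(k + 4), (k - 5)*(k + 4)) = k + 4
(5) = b - 8*n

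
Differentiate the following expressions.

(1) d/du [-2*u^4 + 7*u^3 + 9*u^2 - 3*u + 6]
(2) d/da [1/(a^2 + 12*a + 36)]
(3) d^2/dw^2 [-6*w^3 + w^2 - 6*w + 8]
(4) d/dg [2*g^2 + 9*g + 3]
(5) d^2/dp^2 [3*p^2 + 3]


(1) = -8*u^3 + 21*u^2 + 18*u - 3
(2) = 2*(-a - 6)/(a^2 + 12*a + 36)^2
(3) = 2 - 36*w
(4) = 4*g + 9
(5) = 6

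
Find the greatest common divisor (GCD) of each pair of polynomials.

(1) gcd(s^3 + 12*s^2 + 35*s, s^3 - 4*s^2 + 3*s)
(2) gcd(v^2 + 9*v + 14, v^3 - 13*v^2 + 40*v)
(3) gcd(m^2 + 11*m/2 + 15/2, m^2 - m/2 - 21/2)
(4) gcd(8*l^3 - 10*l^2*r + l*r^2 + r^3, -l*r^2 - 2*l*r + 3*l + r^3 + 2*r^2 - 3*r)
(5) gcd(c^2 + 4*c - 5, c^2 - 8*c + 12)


(1) = s
(2) = gcd((v + 2)*(v + 7), v*(v - 8)*(v - 5)) = 1
(3) = gcd((m + 5/2)*(m + 3), (m - 7/2)*(m + 3)) = m + 3
(4) = gcd((-2*l + r)*(-l + r)*(4*l + r), (-l + r)*(r - 1)*(r + 3)) = -l + r
(5) = gcd((c - 1)*(c + 5), (c - 6)*(c - 2)) = 1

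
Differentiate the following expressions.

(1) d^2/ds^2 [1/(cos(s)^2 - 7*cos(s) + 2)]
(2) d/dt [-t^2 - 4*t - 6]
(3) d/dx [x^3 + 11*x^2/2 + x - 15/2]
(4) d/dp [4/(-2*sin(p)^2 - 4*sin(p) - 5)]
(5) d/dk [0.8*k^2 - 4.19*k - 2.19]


(1) = (4*sin(s)^4 - 43*sin(s)^2 + 161*cos(s)/4 - 21*cos(3*s)/4 - 55)/(sin(s)^2 + 7*cos(s) - 3)^3
(2) = -2*t - 4
(3) = 3*x^2 + 11*x + 1
(4) = 16*(sin(p) + 1)*cos(p)/(4*sin(p) - cos(2*p) + 6)^2
(5) = 1.6*k - 4.19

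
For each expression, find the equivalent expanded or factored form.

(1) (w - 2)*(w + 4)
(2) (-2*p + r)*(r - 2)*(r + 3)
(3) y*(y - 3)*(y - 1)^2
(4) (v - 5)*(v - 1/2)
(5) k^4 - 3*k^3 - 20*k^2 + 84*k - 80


(1) = w^2 + 2*w - 8
(2) = -2*p*r^2 - 2*p*r + 12*p + r^3 + r^2 - 6*r
(3) = y^4 - 5*y^3 + 7*y^2 - 3*y
(4) = v^2 - 11*v/2 + 5/2
(5) = (k - 4)*(k - 2)^2*(k + 5)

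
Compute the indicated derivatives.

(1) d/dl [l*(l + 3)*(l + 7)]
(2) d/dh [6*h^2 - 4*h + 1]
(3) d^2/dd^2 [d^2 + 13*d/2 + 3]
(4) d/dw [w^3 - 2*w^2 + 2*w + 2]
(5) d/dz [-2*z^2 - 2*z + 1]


(1) = 3*l^2 + 20*l + 21
(2) = 12*h - 4
(3) = 2
(4) = 3*w^2 - 4*w + 2
(5) = -4*z - 2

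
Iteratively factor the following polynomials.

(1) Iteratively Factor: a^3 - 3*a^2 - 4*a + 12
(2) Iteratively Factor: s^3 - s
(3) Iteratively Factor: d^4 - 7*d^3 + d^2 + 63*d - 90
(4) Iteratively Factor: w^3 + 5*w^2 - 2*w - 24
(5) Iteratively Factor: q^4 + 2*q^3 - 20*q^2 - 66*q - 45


(1) = (a + 2)*(a^2 - 5*a + 6) = (a - 2)*(a + 2)*(a - 3)
(2) = (s - 1)*(s^2 + s) = s*(s - 1)*(s + 1)
(3) = (d - 3)*(d^3 - 4*d^2 - 11*d + 30) = (d - 5)*(d - 3)*(d^2 + d - 6) = (d - 5)*(d - 3)*(d + 3)*(d - 2)
(4) = (w + 3)*(w^2 + 2*w - 8) = (w - 2)*(w + 3)*(w + 4)
(5) = (q + 3)*(q^3 - q^2 - 17*q - 15) = (q + 3)^2*(q^2 - 4*q - 5) = (q - 5)*(q + 3)^2*(q + 1)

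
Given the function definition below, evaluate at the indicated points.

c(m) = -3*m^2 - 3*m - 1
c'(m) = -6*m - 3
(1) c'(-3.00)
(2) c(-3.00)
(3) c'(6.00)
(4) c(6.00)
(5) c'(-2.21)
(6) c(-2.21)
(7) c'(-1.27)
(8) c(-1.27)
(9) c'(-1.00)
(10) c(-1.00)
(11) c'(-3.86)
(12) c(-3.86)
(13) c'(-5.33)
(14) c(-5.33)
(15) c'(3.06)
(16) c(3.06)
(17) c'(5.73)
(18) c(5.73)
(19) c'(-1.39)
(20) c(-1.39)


(1) = 15.00
(2) = -19.00
(3) = -39.00
(4) = -127.00
(5) = 10.26
(6) = -9.02
(7) = 4.62
(8) = -2.03
(9) = 3.00
(10) = -1.00
(11) = 20.16
(12) = -34.12
(13) = 28.98
(14) = -70.24
(15) = -21.36
(16) = -38.27
(17) = -37.38
(18) = -116.69
(19) = 5.34
(20) = -2.63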